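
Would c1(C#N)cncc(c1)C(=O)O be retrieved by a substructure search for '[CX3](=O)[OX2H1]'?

Yes

The pattern [CX3](=O)[OX2H1] describes an sp2 carbon double-bonded to O and single-bonded to an -OH oxygen — a carboxylic acid.
The molecule carries a carboxylic acid group (-C(=O)OH), whose atoms satisfy every constraint of the query, so the pattern matches.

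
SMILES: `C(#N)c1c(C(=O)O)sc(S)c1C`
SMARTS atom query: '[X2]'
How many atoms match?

The query [X2] means: any atom with exactly two total connections (bonds + H).
Check the 12 heavy atoms by environment: 1× s (aromatic, X2) → match; 4× c (aromatic, X3) → no; 1× C (X2) → match; 1× N (X1) → no; 1× S (X2) → match; 1× C (X3) → no; 1× O (X1) → no; 1× O (X2) → match; 1× C (X4) → no.
Summing the matching environments: 1 + 1 + 1 + 1 = 4 matching atoms.

4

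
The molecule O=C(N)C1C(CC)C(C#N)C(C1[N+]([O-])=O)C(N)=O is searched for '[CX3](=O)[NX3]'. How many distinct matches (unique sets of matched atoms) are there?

2

[CX3](=O)[NX3] is the SMARTS for an amide: a carbonyl carbon bonded to a trivalent nitrogen.
The molecule carries 2 separate instances of a primary amide (-C(=O)NH2) meeting every constraint; each maps to a distinct set of atoms, giving 2 matches.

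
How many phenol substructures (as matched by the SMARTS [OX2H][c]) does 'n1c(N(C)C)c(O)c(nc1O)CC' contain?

[OX2H][c] is the SMARTS for a phenol: a hydroxyl oxygen attached to an aromatic carbon.
The molecule carries 2 separate instances of a hydroxyl group (-OH) meeting every constraint; each maps to a distinct set of atoms, giving 2 matches.

2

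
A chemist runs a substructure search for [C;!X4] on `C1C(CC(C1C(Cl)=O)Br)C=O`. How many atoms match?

2

The query [C;!X4] means: aliphatic carbon that does not have four total connections.
Check the 11 heavy atoms by environment: 5× C (X4) → no; 2× C (X3) → match; 2× O (X1) → no; 1× Br (X1) → no; 1× Cl (X1) → no.
That gives 2 matching atoms.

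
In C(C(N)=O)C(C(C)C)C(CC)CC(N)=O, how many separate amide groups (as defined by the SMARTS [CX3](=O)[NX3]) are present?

2

[CX3](=O)[NX3] is the SMARTS for an amide: a carbonyl carbon bonded to a trivalent nitrogen.
The molecule carries 2 separate instances of a primary amide (-C(=O)NH2) meeting every constraint; each maps to a distinct set of atoms, giving 2 matches.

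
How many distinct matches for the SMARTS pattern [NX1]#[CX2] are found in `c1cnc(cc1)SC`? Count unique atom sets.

0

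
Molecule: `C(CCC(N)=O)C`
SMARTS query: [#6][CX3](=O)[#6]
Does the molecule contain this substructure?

The pattern [#6][CX3](=O)[#6] describes a carbonyl carbon (no H) flanked by two carbons — a ketone.
The closest candidate here is a primary amide (-C(=O)NH2), but one neighbour of the carbonyl carbon is N, not C. No other fragment satisfies the full query, so there is no match.

No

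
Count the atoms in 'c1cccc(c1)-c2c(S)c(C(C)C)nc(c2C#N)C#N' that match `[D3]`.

7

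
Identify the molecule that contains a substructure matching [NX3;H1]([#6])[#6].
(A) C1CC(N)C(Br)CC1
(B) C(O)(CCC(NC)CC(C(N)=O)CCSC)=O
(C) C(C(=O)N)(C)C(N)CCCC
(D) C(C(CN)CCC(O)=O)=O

B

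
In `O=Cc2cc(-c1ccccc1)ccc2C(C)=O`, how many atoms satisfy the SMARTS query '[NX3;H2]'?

0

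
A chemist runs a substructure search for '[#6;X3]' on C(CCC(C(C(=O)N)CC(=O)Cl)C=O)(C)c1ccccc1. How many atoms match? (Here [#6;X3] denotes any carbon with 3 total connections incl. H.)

9

The query [#6;X3] means: any carbon (aromatic or not) with three total connections.
Check the 21 heavy atoms by environment: 7× C (X4) → no; 3× C (X3) → match; 3× O (X1) → no; 1× Cl (X1) → no; 6× c (aromatic, X3) → match; 1× N (X3) → no.
Summing the matching environments: 3 + 6 = 9 matching atoms.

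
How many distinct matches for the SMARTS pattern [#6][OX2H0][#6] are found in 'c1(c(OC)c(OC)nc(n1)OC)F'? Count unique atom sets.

[#6][OX2H0][#6] is the SMARTS for an ether: an aliphatic oxygen bridging two carbons with no H on the oxygen.
The molecule carries 3 separate instances of a methoxy ether (-OCH3) meeting every constraint; each maps to a distinct set of atoms, giving 3 matches.

3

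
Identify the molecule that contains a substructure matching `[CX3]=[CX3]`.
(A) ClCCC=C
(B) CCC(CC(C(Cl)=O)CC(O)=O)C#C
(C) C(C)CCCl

A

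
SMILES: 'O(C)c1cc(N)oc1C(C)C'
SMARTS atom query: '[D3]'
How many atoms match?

4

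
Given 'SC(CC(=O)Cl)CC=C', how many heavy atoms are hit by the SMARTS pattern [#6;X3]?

The query [#6;X3] means: any carbon (aromatic or not) with three total connections.
Check the 9 heavy atoms by environment: 3× C (X4) → no; 3× C (X3) → match; 1× O (X1) → no; 1× Cl (X1) → no; 1× S (X2) → no.
That gives 3 matching atoms.

3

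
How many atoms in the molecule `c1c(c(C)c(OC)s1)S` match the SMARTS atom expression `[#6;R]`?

4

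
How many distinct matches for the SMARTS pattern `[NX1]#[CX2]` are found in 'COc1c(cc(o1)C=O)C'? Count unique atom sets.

0

[NX1]#[CX2] is the SMARTS for a nitrile: a nitrogen triple-bonded to a two-connected carbon.
No fragment in the molecule satisfies every constraint, giving 0 matches.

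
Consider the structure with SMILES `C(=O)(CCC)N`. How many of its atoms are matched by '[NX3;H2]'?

1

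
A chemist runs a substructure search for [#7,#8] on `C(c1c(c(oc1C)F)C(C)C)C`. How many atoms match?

Check the 12 heavy atoms by environment: 1× o (aromatic) → match; 4× c (aromatic) → no; 6× C → no; 1× F → no.
That gives 1 matching atom.

1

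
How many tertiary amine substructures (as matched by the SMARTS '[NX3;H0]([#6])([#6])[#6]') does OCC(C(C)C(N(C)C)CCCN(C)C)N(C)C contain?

[NX3;H0]([#6])([#6])[#6] is the SMARTS for a tertiary amine: a trivalent nitrogen with no H, bonded to three carbons.
The molecule carries 3 separate instances of a dimethylamino group (-N(CH3)2) meeting every constraint; each maps to a distinct set of atoms, giving 3 matches.

3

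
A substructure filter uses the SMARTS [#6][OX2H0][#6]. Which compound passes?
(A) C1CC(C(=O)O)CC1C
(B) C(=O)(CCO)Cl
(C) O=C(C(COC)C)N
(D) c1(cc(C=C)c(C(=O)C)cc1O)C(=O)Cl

[#6][OX2H0][#6] describes an aliphatic oxygen bridging two carbons with no H on the oxygen (an ether).
(A) has a carboxylic acid group (-C(=O)OH) but the -OH oxygen has H1; the =O is OX1, not OX2.
(B) has a hydroxyl group (-OH) but the oxygen has H1, not H0 bridging two carbons.
(C) contains a methoxy ether (-OCH3), which satisfies every atom and bond constraint.
(D) has a hydroxyl group (-OH) but the oxygen has H1, not H0 bridging two carbons.
So the answer is (C).

C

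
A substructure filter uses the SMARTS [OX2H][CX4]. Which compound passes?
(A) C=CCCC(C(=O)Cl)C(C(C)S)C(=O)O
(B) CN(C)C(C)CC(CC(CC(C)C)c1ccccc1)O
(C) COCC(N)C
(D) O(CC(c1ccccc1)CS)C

[OX2H][CX4] describes a hydroxyl oxygen bound to an sp3 (X4) carbon (an aliphatic alcohol).
(A) has a carboxylic acid group (-C(=O)OH) but the -OH is on a CX3 carbonyl carbon, not a CX4 carbon.
(B) contains a hydroxyl group (-OH), which satisfies every atom and bond constraint.
(C) has a methoxy ether (-OCH3) but the oxygen has H0 (ether), not H1.
(D) has a methoxy ether (-OCH3) but the oxygen has H0 (ether), not H1.
So the answer is (B).

B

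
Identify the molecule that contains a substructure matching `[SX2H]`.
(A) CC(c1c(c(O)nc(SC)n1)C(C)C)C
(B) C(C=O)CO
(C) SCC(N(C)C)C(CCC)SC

[SX2H] describes an aliphatic sulfur with two connections, one being H (a thiol).
(A) has a methylthio ether (-SCH3) but the sulfur has H0 (bonded to two carbons), not H1.
(B) has a hydroxyl group (-OH) but it is an -OH, not an -SH.
(C) contains a thiol (-SH), which satisfies every atom and bond constraint.
So the answer is (C).

C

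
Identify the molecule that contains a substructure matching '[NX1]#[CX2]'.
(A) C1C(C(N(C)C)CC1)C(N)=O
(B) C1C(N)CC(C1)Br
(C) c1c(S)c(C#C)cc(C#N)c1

C

[NX1]#[CX2] describes a nitrogen triple-bonded to a two-connected carbon (a nitrile).
(A) has a primary amide (-C(=O)NH2) but the nitrogen is NX3, not NX1.
(B) has a primary amino group (-NH2) but the nitrogen is NX3 (three connections), not NX1 triple-bonded.
(C) contains a nitrile (-C#N), which satisfies every atom and bond constraint.
So the answer is (C).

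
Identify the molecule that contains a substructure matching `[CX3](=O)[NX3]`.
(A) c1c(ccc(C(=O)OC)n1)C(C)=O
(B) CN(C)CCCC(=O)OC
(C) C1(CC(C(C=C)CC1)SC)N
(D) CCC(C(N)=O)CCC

[CX3](=O)[NX3] describes a carbonyl carbon bonded to a trivalent nitrogen (an amide).
(A) has a methyl-ester group (-C(=O)OCH3) but the carbonyl is bonded to O, not to an NX3 nitrogen.
(B) has a methyl-ester group (-C(=O)OCH3) but the carbonyl is bonded to O, not to an NX3 nitrogen.
(C) has a primary amino group (-NH2) but the -NH2 is not attached to a carbonyl carbon.
(D) contains a primary amide (-C(=O)NH2), which satisfies every atom and bond constraint.
So the answer is (D).

D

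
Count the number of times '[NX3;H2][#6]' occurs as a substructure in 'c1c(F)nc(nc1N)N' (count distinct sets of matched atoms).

2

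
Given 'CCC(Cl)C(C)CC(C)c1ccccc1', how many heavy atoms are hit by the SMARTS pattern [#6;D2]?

7

Check the 15 heavy atoms by environment: 3× C (D1) → no; 2× C (D2) → match; 3× C (D3) → no; 1× Cl (D1) → no; 1× c (aromatic, D3) → no; 5× c (aromatic, D2) → match.
Summing the matching environments: 2 + 5 = 7 matching atoms.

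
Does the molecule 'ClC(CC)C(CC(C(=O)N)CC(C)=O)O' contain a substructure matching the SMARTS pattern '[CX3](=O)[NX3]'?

The pattern [CX3](=O)[NX3] describes a carbonyl carbon bonded to a trivalent nitrogen — an amide.
The molecule carries a primary amide (-C(=O)NH2), whose atoms satisfy every constraint of the query, so the pattern matches.

Yes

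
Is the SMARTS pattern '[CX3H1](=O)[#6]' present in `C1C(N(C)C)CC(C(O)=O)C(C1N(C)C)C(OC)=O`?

The pattern [CX3H1](=O)[#6] describes an sp2 carbon with one H, double-bonded to O and single-bonded to carbon — an aldehyde.
The closest candidate here is a carboxylic acid group (-C(=O)OH), but the carbonyl carbon has H0 and is bonded to O, not H1. No other fragment satisfies the full query, so there is no match.

No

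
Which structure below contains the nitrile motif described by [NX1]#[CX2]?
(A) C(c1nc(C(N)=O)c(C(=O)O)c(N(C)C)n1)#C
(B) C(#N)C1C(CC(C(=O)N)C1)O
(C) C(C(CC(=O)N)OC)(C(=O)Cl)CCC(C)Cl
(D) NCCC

[NX1]#[CX2] describes a nitrogen triple-bonded to a two-connected carbon (a nitrile).
(A) has a primary amide (-C(=O)NH2) but the nitrogen is NX3, not NX1.
(B) contains a nitrile (-C#N), which satisfies every atom and bond constraint.
(C) has a primary amide (-C(=O)NH2) but the nitrogen is NX3, not NX1.
(D) has a primary amino group (-NH2) but the nitrogen is NX3 (three connections), not NX1 triple-bonded.
So the answer is (B).

B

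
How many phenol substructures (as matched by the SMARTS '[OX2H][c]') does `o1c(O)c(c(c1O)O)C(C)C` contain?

3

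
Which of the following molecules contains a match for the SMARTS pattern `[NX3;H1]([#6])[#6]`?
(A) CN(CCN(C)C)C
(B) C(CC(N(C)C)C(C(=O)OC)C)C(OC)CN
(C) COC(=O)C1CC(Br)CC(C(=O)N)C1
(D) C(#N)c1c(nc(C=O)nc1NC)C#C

D

[NX3;H1]([#6])[#6] describes a trivalent nitrogen with one H, bonded to two carbons (a secondary amine).
(A) has a dimethylamino group (-N(CH3)2) but the nitrogen has H0, not H1.
(B) has a dimethylamino group (-N(CH3)2) but the nitrogen has H0, not H1.
(C) has a primary amide (-C(=O)NH2) but the -C(=O)NH2 nitrogen has H2, not H1.
(D) contains an N-methylamino group (-NHCH3), which satisfies every atom and bond constraint.
So the answer is (D).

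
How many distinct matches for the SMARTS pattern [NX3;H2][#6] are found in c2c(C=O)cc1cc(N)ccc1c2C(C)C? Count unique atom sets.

1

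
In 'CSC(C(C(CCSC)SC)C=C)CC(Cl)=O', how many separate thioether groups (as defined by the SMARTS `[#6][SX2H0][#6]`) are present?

[#6][SX2H0][#6] is the SMARTS for a thioether: an aliphatic sulfur bridging two carbons with no H on the sulfur.
The molecule carries 3 separate instances of a methylthio ether (-SCH3) meeting every constraint; each maps to a distinct set of atoms, giving 3 matches.

3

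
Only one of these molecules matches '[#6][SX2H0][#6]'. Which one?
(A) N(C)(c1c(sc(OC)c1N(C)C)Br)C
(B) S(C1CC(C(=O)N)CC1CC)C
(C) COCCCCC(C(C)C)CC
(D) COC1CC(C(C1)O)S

B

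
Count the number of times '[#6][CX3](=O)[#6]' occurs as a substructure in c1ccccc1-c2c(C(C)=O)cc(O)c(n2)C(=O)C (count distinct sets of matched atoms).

2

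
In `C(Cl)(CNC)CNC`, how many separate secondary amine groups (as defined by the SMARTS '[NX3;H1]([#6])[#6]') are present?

2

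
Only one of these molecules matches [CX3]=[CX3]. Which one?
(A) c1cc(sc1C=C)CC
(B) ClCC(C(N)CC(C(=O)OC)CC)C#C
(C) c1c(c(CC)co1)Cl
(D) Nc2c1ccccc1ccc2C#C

A

[CX3]=[CX3] describes a non-aromatic C=C double bond between two sp2 carbons (an alkene).
(A) contains a vinyl group (-CH=CH2), which satisfies every atom and bond constraint.
(B) has an ethynyl group (-C#CH) but the C-C bond is a triple bond, not a double bond.
(C) has an ethyl group (-CH2CH3) but its C-C bond is a single bond between CX4 carbons, not CX3=CX3.
(D) has an ethynyl group (-C#CH) but the C-C bond is a triple bond, not a double bond.
So the answer is (A).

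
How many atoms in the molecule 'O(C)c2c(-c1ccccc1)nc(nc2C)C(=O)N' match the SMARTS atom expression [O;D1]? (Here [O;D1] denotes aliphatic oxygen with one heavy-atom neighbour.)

1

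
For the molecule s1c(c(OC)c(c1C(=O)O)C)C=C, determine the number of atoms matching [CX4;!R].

The query [CX4;!R] means: aliphatic carbon with four total connections, not in a ring.
Check the 13 heavy atoms by environment: 1× s (aromatic, X2, in 5-ring) → no; 4× c (aromatic, X3, in 5-ring) → no; 2× O (X2, acyclic) → no; 2× C (X4, acyclic) → match; 3× C (X3, acyclic) → no; 1× O (X1, acyclic) → no.
That gives 2 matching atoms.

2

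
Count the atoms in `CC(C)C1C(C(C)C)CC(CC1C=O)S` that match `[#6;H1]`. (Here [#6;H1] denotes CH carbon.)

7

The query [#6;H1] means: any carbon bearing exactly one hydrogen.
Check the 15 heavy atoms by environment: 7× C (H1) → match; 2× C (H2) → no; 1× O (H0) → no; 4× C (H3) → no; 1× S (H1) → no.
That gives 7 matching atoms.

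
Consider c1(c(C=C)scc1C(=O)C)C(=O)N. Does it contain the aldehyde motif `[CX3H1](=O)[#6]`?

No

The pattern [CX3H1](=O)[#6] describes an sp2 carbon with one H, double-bonded to O and single-bonded to carbon — an aldehyde.
The closest candidate here is an acetyl/ketone group (-C(=O)CH3), but the carbonyl carbon has H0 (two carbon neighbours), not H1. No other fragment satisfies the full query, so there is no match.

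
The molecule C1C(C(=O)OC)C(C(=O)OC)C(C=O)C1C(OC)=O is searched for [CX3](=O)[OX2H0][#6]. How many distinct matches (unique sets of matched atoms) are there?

3

[CX3](=O)[OX2H0][#6] is the SMARTS for an ester: a carbonyl carbon bonded to an oxygen that is itself bonded to carbon (no H on that O).
The molecule carries 3 separate instances of a methyl-ester group (-C(=O)OCH3) meeting every constraint; each maps to a distinct set of atoms, giving 3 matches.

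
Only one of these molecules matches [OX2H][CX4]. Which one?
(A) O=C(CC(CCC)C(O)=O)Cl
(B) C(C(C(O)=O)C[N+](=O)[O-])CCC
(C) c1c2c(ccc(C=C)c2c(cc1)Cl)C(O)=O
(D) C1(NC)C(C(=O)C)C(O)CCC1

D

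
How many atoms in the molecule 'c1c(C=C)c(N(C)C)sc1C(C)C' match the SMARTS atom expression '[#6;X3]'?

The query [#6;X3] means: any carbon (aromatic or not) with three total connections.
Check the 13 heavy atoms by environment: 1× s (aromatic, X2) → no; 4× c (aromatic, X3) → match; 5× C (X4) → no; 2× C (X3) → match; 1× N (X3) → no.
Summing the matching environments: 4 + 2 = 6 matching atoms.

6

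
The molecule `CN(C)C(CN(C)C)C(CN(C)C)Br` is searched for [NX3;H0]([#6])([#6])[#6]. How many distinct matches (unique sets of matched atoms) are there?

[NX3;H0]([#6])([#6])[#6] is the SMARTS for a tertiary amine: a trivalent nitrogen with no H, bonded to three carbons.
The molecule carries 3 separate instances of a dimethylamino group (-N(CH3)2) meeting every constraint; each maps to a distinct set of atoms, giving 3 matches.

3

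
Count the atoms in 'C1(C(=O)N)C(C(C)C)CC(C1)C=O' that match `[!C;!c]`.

3

Check the 13 heavy atoms by environment: 10× C → no; 2× O → match; 1× N → match.
Summing the matching environments: 2 + 1 = 3 matching atoms.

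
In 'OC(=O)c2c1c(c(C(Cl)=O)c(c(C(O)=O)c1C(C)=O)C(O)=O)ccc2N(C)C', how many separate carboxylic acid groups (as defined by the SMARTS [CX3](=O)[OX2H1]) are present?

[CX3](=O)[OX2H1] is the SMARTS for a carboxylic acid: an sp2 carbon double-bonded to O and single-bonded to an -OH oxygen.
The molecule carries 3 separate instances of a carboxylic acid group (-C(=O)OH) meeting every constraint; each maps to a distinct set of atoms, giving 3 matches.

3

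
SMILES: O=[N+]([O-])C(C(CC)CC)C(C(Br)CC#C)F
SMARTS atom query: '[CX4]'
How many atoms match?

9

The query [CX4] means: C with X4: aliphatic carbon with exactly 4 total connections (bonds + H).
Check the 16 heavy atoms by environment: 9× C (X4) → match; 1× Br (X1) → no; 1× N (charge +1, X3) → no; 1× O (charge -1, X1) → no; 1× O (X1) → no; 1× F (X1) → no; 2× C (X2) → no.
That gives 9 matching atoms.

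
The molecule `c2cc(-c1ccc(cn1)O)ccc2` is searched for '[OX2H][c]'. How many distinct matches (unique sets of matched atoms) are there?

1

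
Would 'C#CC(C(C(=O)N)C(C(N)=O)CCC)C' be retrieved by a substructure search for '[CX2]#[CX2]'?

Yes

The pattern [CX2]#[CX2] describes a carbon-carbon triple bond — an alkyne.
The molecule carries an ethynyl group (-C#CH), whose atoms satisfy every constraint of the query, so the pattern matches.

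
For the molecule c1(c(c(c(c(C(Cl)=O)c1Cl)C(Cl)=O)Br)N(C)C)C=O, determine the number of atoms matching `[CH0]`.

2

Check the 19 heavy atoms by environment: 6× c (aromatic, H0) → no; 1× Br (H0) → no; 2× C (H0) → match; 3× O (H0) → no; 3× Cl (H0) → no; 1× N (H0) → no; 2× C (H3) → no; 1× C (H1) → no.
That gives 2 matching atoms.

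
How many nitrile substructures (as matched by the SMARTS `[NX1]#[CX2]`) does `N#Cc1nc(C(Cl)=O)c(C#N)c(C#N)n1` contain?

[NX1]#[CX2] is the SMARTS for a nitrile: a nitrogen triple-bonded to a two-connected carbon.
The molecule carries 3 separate instances of a nitrile (-C#N) meeting every constraint; each maps to a distinct set of atoms, giving 3 matches.

3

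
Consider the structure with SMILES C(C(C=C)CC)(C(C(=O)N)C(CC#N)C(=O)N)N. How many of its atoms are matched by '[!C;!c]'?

6

Check the 18 heavy atoms by environment: 12× C → no; 2× O → match; 4× N → match.
Summing the matching environments: 2 + 4 = 6 matching atoms.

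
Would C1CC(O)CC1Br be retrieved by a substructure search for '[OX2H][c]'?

No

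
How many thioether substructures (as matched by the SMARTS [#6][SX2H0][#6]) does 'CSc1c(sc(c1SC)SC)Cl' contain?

3

[#6][SX2H0][#6] is the SMARTS for a thioether: an aliphatic sulfur bridging two carbons with no H on the sulfur.
The molecule carries 3 separate instances of a methylthio ether (-SCH3) meeting every constraint; each maps to a distinct set of atoms, giving 3 matches.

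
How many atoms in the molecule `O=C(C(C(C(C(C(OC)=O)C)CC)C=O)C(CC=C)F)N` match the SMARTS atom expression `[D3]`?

The query [D3] means: atom with exactly three heavy-atom neighbours.
Check the 21 heavy atoms by environment: 4× C (D1) → no; 7× C (D3) → match; 4× C (D2) → no; 3× O (D1) → no; 1× O (D2) → no; 1× F (D1) → no; 1× N (D1) → no.
That gives 7 matching atoms.

7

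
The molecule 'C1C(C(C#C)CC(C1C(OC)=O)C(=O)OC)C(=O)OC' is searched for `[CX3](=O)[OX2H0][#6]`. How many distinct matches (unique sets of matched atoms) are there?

[CX3](=O)[OX2H0][#6] is the SMARTS for an ester: a carbonyl carbon bonded to an oxygen that is itself bonded to carbon (no H on that O).
The molecule carries 3 separate instances of a methyl-ester group (-C(=O)OCH3) meeting every constraint; each maps to a distinct set of atoms, giving 3 matches.

3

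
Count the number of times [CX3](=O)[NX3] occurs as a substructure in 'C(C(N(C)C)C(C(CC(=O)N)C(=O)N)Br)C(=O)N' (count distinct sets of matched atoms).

3

[CX3](=O)[NX3] is the SMARTS for an amide: a carbonyl carbon bonded to a trivalent nitrogen.
The molecule carries 3 separate instances of a primary amide (-C(=O)NH2) meeting every constraint; each maps to a distinct set of atoms, giving 3 matches.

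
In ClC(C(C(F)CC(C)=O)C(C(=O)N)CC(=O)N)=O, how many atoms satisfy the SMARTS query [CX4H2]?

Check the 18 heavy atoms by environment: 2× C (H2, X4) → match; 3× C (H1, X4) → no; 4× C (H0, X3) → no; 4× O (H0, X1) → no; 1× C (H3, X4) → no; 2× N (H2, X3) → no; 1× Cl (H0, X1) → no; 1× F (H0, X1) → no.
That gives 2 matching atoms.

2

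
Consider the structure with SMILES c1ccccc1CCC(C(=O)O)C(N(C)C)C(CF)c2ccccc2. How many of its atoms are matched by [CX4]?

8

The query [CX4] means: C with X4: aliphatic carbon with exactly 4 total connections (bonds + H).
Check the 25 heavy atoms by environment: 8× C (X4) → match; 12× c (aromatic, X3) → no; 1× F (X1) → no; 1× N (X3) → no; 1× C (X3) → no; 1× O (X1) → no; 1× O (X2) → no.
That gives 8 matching atoms.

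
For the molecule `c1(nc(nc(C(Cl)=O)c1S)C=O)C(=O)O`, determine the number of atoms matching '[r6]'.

Check the 15 heavy atoms by environment: 2× n (aromatic, in 6-ring) → match; 4× c (aromatic, in 6-ring) → match; 1× S (acyclic) → no; 3× C (acyclic) → no; 4× O (acyclic) → no; 1× Cl (acyclic) → no.
Summing the matching environments: 2 + 4 = 6 matching atoms.

6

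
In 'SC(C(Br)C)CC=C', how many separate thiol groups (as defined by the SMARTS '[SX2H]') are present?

1

[SX2H] is the SMARTS for a thiol: an aliphatic sulfur with two connections, one being H.
Exactly one fragment in the molecule meets all constraints, giving 1 match.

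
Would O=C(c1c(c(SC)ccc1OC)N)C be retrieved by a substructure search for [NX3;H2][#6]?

The pattern [NX3;H2][#6] describes a trivalent nitrogen with two H attached to carbon — a primary amine.
The molecule carries a primary amino group (-NH2), whose atoms satisfy every constraint of the query, so the pattern matches.

Yes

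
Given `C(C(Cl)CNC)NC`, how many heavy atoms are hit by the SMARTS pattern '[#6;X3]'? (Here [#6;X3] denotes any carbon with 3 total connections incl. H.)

Check the 8 heavy atoms by environment: 5× C (X4) → no; 2× N (X3) → no; 1× Cl (X1) → no.
No environment satisfies the query, so 0 matching atoms.

0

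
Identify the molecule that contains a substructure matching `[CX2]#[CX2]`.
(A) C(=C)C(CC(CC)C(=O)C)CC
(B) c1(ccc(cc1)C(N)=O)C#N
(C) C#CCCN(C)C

C

[CX2]#[CX2] describes a carbon-carbon triple bond (an alkyne).
(A) has a vinyl group (-CH=CH2) but the C=C is a double bond; both carbons are CX3, not CX2.
(B) has a nitrile (-C#N) but the triple bond is C#N, not C#C.
(C) contains an ethynyl group (-C#CH), which satisfies every atom and bond constraint.
So the answer is (C).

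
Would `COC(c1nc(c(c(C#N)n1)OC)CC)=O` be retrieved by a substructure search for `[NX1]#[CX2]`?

Yes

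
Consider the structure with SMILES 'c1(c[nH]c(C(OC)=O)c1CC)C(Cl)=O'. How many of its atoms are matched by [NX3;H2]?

The query [NX3;H2] means: aliphatic N with 3 total connections, two of them H — an -NH2 nitrogen (amine or amide).
Check the 14 heavy atoms by environment: 1× n (aromatic, H1, X3) → no; 1× c (aromatic, H1, X3) → no; 3× c (aromatic, H0, X3) → no; 1× C (H2, X4) → no; 2× C (H3, X4) → no; 2× C (H0, X3) → no; 2× O (H0, X1) → no; 1× Cl (H0, X1) → no; 1× O (H0, X2) → no.
No environment satisfies the query, so 0 matching atoms.

0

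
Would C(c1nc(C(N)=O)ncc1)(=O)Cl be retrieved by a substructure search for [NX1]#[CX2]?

The pattern [NX1]#[CX2] describes a nitrogen triple-bonded to a two-connected carbon — a nitrile.
The closest candidate here is a primary amide (-C(=O)NH2), but the nitrogen is NX3, not NX1. No other fragment satisfies the full query, so there is no match.

No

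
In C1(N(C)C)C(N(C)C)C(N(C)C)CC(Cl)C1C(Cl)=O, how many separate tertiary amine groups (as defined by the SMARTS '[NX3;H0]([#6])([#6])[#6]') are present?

[NX3;H0]([#6])([#6])[#6] is the SMARTS for a tertiary amine: a trivalent nitrogen with no H, bonded to three carbons.
The molecule carries 3 separate instances of a dimethylamino group (-N(CH3)2) meeting every constraint; each maps to a distinct set of atoms, giving 3 matches.

3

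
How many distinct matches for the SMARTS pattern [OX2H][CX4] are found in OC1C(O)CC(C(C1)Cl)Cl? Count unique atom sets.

[OX2H][CX4] is the SMARTS for an aliphatic alcohol: a hydroxyl oxygen bound to an sp3 (X4) carbon.
The molecule carries 2 separate instances of a hydroxyl group (-OH) meeting every constraint; each maps to a distinct set of atoms, giving 2 matches.

2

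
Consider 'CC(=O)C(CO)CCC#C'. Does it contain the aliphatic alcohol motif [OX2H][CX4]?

Yes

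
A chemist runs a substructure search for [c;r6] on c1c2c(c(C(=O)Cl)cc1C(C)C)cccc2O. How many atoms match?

Check the 17 heavy atoms by environment: 10× c (aromatic, in 6-ring) → match; 4× C (acyclic) → no; 2× O (acyclic) → no; 1× Cl (acyclic) → no.
That gives 10 matching atoms.

10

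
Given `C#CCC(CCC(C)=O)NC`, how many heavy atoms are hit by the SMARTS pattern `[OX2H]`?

The query [OX2H] means: aliphatic oxygen with two connections, one of which is H — an -OH oxygen.
Check the 11 heavy atoms by environment: 3× C (H2, X4) → no; 1× C (H1, X4) → no; 1× C (H0, X3) → no; 1× O (H0, X1) → no; 2× C (H3, X4) → no; 1× C (H0, X2) → no; 1× C (H1, X2) → no; 1× N (H1, X3) → no.
No environment satisfies the query, so 0 matching atoms.

0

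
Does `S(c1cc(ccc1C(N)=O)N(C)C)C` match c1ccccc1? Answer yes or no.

Yes

The pattern c1ccccc1 describes six aromatic carbons in a ring — a benzene ring.
The required atom environment is present in the molecule, so the pattern matches.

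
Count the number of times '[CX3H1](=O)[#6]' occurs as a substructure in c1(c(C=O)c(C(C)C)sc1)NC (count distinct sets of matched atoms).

1

[CX3H1](=O)[#6] is the SMARTS for an aldehyde: an sp2 carbon with one H, double-bonded to O and single-bonded to carbon.
Exactly one fragment in the molecule meets all constraints, giving 1 match.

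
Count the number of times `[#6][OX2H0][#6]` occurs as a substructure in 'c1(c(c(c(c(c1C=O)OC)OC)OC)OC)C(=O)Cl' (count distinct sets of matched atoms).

4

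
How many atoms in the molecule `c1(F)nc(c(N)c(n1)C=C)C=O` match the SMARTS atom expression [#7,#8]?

The query [#7,#8] means: nitrogen or oxygen (comma = OR).
Check the 12 heavy atoms by environment: 2× n (aromatic) → match; 4× c (aromatic) → no; 3× C → no; 1× O → match; 1× N → match; 1× F → no.
Summing the matching environments: 2 + 1 + 1 = 4 matching atoms.

4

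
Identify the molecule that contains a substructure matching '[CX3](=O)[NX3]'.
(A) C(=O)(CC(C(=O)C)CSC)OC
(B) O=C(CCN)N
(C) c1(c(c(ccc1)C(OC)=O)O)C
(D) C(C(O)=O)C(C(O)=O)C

B

[CX3](=O)[NX3] describes a carbonyl carbon bonded to a trivalent nitrogen (an amide).
(A) has a methyl-ester group (-C(=O)OCH3) but the carbonyl is bonded to O, not to an NX3 nitrogen.
(B) contains a primary amide (-C(=O)NH2), which satisfies every atom and bond constraint.
(C) has a methyl-ester group (-C(=O)OCH3) but the carbonyl is bonded to O, not to an NX3 nitrogen.
(D) has a carboxylic acid group (-C(=O)OH) but the carbonyl is bonded to O, not to an NX3 nitrogen.
So the answer is (B).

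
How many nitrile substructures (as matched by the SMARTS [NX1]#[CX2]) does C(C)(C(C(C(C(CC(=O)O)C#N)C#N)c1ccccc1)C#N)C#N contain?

[NX1]#[CX2] is the SMARTS for a nitrile: a nitrogen triple-bonded to a two-connected carbon.
The molecule carries 4 separate instances of a nitrile (-C#N) meeting every constraint; each maps to a distinct set of atoms, giving 4 matches.

4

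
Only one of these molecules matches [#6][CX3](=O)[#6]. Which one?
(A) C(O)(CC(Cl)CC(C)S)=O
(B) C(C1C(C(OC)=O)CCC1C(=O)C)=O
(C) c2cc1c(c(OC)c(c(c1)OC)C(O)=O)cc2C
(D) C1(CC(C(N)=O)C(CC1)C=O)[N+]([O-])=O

[#6][CX3](=O)[#6] describes a carbonyl carbon (no H) flanked by two carbons (a ketone).
(A) has a carboxylic acid group (-C(=O)OH) but one neighbour of the carbonyl carbon is O, not C.
(B) contains an acetyl/ketone group (-C(=O)CH3), which satisfies every atom and bond constraint.
(C) has a carboxylic acid group (-C(=O)OH) but one neighbour of the carbonyl carbon is O, not C.
(D) has an aldehyde (-CHO) but the carbonyl carbon has H1, so it is not flanked by two carbons.
So the answer is (B).

B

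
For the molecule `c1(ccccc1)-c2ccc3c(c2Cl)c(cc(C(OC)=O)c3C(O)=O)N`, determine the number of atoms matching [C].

The query [C] means: uppercase C matches aliphatic (non-aromatic) carbon only.
Check the 25 heavy atoms by environment: 16× c (aromatic) → no; 3× C → match; 4× O → no; 1× Cl → no; 1× N → no.
That gives 3 matching atoms.

3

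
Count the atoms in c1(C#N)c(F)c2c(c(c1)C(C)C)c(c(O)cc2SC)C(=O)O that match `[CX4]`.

The query [CX4] means: C with X4: aliphatic carbon with exactly 4 total connections (bonds + H).
Check the 22 heavy atoms by environment: 10× c (aromatic, X3) → no; 1× C (X2) → no; 1× N (X1) → no; 1× F (X1) → no; 4× C (X4) → match; 1× S (X2) → no; 2× O (X2) → no; 1× C (X3) → no; 1× O (X1) → no.
That gives 4 matching atoms.

4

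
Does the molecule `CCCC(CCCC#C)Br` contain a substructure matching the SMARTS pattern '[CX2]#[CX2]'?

The pattern [CX2]#[CX2] describes a carbon-carbon triple bond — an alkyne.
The molecule carries an ethynyl group (-C#CH), whose atoms satisfy every constraint of the query, so the pattern matches.

Yes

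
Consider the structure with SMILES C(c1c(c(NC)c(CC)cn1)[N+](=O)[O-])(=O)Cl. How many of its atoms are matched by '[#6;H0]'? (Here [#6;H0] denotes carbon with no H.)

5

Check the 16 heavy atoms by environment: 1× n (aromatic, H0) → no; 1× c (aromatic, H1) → no; 4× c (aromatic, H0) → match; 1× C (H0) → match; 2× O (H0) → no; 1× Cl (H0) → no; 1× N (charge +1, H0) → no; 1× O (charge -1, H0) → no; 1× C (H2) → no; 2× C (H3) → no; 1× N (H1) → no.
Summing the matching environments: 4 + 1 = 5 matching atoms.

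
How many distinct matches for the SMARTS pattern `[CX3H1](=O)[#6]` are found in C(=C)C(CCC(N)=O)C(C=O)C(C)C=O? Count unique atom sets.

2

[CX3H1](=O)[#6] is the SMARTS for an aldehyde: an sp2 carbon with one H, double-bonded to O and single-bonded to carbon.
The molecule carries 2 separate instances of an aldehyde (-CHO) meeting every constraint; each maps to a distinct set of atoms, giving 2 matches.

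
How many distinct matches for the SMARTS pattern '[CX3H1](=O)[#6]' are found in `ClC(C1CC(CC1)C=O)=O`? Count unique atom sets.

[CX3H1](=O)[#6] is the SMARTS for an aldehyde: an sp2 carbon with one H, double-bonded to O and single-bonded to carbon.
Exactly one fragment in the molecule meets all constraints, giving 1 match.

1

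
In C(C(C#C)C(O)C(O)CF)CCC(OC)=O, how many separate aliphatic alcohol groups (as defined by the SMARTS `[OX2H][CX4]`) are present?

[OX2H][CX4] is the SMARTS for an aliphatic alcohol: a hydroxyl oxygen bound to an sp3 (X4) carbon.
The molecule carries 2 separate instances of a hydroxyl group (-OH) meeting every constraint; each maps to a distinct set of atoms, giving 2 matches.

2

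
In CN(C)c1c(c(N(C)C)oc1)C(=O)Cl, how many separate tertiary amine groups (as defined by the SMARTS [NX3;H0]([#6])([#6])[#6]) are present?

[NX3;H0]([#6])([#6])[#6] is the SMARTS for a tertiary amine: a trivalent nitrogen with no H, bonded to three carbons.
The molecule carries 2 separate instances of a dimethylamino group (-N(CH3)2) meeting every constraint; each maps to a distinct set of atoms, giving 2 matches.

2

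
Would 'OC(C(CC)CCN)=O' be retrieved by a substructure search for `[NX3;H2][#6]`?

The pattern [NX3;H2][#6] describes a trivalent nitrogen with two H attached to carbon — a primary amine.
The molecule carries a primary amino group (-NH2), whose atoms satisfy every constraint of the query, so the pattern matches.

Yes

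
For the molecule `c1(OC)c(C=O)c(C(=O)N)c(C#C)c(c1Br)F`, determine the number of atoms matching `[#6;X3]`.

The query [#6;X3] means: any carbon (aromatic or not) with three total connections.
Check the 17 heavy atoms by environment: 6× c (aromatic, X3) → match; 1× Br (X1) → no; 2× C (X3) → match; 2× O (X1) → no; 1× N (X3) → no; 1× O (X2) → no; 1× C (X4) → no; 1× F (X1) → no; 2× C (X2) → no.
Summing the matching environments: 6 + 2 = 8 matching atoms.

8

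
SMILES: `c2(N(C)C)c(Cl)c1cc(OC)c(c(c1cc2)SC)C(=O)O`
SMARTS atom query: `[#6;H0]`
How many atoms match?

8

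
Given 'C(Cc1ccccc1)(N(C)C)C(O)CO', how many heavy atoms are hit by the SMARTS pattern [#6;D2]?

The query [#6;D2] means: any carbon bonded to exactly two heavy atoms.
Check the 15 heavy atoms by environment: 2× C (D2) → match; 2× C (D3) → no; 1× N (D3) → no; 2× C (D1) → no; 2× O (D1) → no; 1× c (aromatic, D3) → no; 5× c (aromatic, D2) → match.
Summing the matching environments: 2 + 5 = 7 matching atoms.

7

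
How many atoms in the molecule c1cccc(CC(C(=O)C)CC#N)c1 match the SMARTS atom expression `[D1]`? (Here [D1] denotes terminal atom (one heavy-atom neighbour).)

3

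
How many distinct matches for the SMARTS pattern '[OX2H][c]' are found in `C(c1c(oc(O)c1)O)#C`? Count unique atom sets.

2

[OX2H][c] is the SMARTS for a phenol: a hydroxyl oxygen attached to an aromatic carbon.
The molecule carries 2 separate instances of a hydroxyl group (-OH) meeting every constraint; each maps to a distinct set of atoms, giving 2 matches.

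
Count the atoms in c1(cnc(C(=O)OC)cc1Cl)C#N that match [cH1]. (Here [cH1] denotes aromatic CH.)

2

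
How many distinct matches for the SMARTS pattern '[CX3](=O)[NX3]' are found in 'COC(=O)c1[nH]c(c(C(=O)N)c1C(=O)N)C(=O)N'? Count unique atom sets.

3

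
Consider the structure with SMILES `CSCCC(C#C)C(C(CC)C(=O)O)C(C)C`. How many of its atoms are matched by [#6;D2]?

4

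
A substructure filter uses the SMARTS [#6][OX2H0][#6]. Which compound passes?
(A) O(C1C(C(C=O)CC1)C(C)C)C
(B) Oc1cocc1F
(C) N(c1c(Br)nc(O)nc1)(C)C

A

[#6][OX2H0][#6] describes an aliphatic oxygen bridging two carbons with no H on the oxygen (an ether).
(A) contains a methoxy ether (-OCH3), which satisfies every atom and bond constraint.
(B) has a hydroxyl group (-OH) but the oxygen has H1, not H0 bridging two carbons.
(C) has a hydroxyl group (-OH) but the oxygen has H1, not H0 bridging two carbons.
So the answer is (A).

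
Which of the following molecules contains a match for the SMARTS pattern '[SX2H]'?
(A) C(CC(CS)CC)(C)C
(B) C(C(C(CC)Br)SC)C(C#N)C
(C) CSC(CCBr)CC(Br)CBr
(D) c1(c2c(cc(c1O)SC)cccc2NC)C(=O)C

[SX2H] describes an aliphatic sulfur with two connections, one being H (a thiol).
(A) contains a thiol (-SH), which satisfies every atom and bond constraint.
(B) has a methylthio ether (-SCH3) but the sulfur has H0 (bonded to two carbons), not H1.
(C) has a methylthio ether (-SCH3) but the sulfur has H0 (bonded to two carbons), not H1.
(D) has a methylthio ether (-SCH3) but the sulfur has H0 (bonded to two carbons), not H1.
So the answer is (A).

A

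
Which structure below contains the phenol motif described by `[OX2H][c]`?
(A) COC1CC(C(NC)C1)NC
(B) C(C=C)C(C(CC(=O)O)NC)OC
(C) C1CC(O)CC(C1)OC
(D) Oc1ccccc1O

D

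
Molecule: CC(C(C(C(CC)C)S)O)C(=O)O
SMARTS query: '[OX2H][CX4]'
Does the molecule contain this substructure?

Yes

The pattern [OX2H][CX4] describes a hydroxyl oxygen bound to an sp3 (X4) carbon — an aliphatic alcohol.
The molecule carries a hydroxyl group (-OH), whose atoms satisfy every constraint of the query, so the pattern matches.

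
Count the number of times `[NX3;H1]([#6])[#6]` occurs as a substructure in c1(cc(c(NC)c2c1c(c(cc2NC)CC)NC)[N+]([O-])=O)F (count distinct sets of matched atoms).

[NX3;H1]([#6])[#6] is the SMARTS for a secondary amine: a trivalent nitrogen with one H, bonded to two carbons.
The molecule carries 3 separate instances of an N-methylamino group (-NHCH3) meeting every constraint; each maps to a distinct set of atoms, giving 3 matches.

3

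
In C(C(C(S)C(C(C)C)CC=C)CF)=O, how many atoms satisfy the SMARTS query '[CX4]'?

Check the 14 heavy atoms by environment: 8× C (X4) → match; 1× S (X2) → no; 1× F (X1) → no; 3× C (X3) → no; 1× O (X1) → no.
That gives 8 matching atoms.

8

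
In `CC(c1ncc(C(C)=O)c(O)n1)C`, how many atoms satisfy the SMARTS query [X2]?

3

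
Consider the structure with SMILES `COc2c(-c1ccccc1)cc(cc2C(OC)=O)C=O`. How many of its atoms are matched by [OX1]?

Check the 20 heavy atoms by environment: 12× c (aromatic, X3) → no; 2× C (X3) → no; 2× O (X1) → match; 2× O (X2) → no; 2× C (X4) → no.
That gives 2 matching atoms.

2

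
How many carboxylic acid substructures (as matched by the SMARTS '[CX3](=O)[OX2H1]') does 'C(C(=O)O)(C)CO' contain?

1

[CX3](=O)[OX2H1] is the SMARTS for a carboxylic acid: an sp2 carbon double-bonded to O and single-bonded to an -OH oxygen.
Exactly one fragment in the molecule meets all constraints, giving 1 match.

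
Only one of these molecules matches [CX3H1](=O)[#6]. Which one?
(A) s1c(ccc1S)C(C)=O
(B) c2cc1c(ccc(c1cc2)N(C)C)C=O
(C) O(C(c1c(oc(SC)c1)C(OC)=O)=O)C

B

[CX3H1](=O)[#6] describes an sp2 carbon with one H, double-bonded to O and single-bonded to carbon (an aldehyde).
(A) has an acetyl/ketone group (-C(=O)CH3) but the carbonyl carbon has H0 (two carbon neighbours), not H1.
(B) contains an aldehyde (-CHO), which satisfies every atom and bond constraint.
(C) has a methyl-ester group (-C(=O)OCH3) but the carbonyl carbon has H0, not H1.
So the answer is (B).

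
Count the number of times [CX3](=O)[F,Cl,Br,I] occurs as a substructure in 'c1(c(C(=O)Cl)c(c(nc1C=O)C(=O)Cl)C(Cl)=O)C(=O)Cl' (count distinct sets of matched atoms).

4

[CX3](=O)[F,Cl,Br,I] is the SMARTS for an acyl halide: a carbonyl carbon bonded to a halogen.
The molecule carries 4 separate instances of an acyl chloride (-C(=O)Cl) meeting every constraint; each maps to a distinct set of atoms, giving 4 matches.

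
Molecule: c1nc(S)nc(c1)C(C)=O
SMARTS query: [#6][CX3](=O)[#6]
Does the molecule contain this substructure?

Yes

The pattern [#6][CX3](=O)[#6] describes a carbonyl carbon (no H) flanked by two carbons — a ketone.
The molecule carries an acetyl/ketone group (-C(=O)CH3), whose atoms satisfy every constraint of the query, so the pattern matches.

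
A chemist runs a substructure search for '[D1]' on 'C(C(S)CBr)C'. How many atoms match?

Check the 6 heavy atoms by environment: 2× C (D2) → no; 1× C (D3) → no; 1× Br (D1) → match; 1× C (D1) → match; 1× S (D1) → match.
Summing the matching environments: 1 + 1 + 1 = 3 matching atoms.

3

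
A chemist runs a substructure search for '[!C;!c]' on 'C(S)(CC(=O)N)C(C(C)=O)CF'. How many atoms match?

5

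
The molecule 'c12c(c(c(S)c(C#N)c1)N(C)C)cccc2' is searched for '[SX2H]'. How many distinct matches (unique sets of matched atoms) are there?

1

[SX2H] is the SMARTS for a thiol: an aliphatic sulfur with two connections, one being H.
Exactly one fragment in the molecule meets all constraints, giving 1 match.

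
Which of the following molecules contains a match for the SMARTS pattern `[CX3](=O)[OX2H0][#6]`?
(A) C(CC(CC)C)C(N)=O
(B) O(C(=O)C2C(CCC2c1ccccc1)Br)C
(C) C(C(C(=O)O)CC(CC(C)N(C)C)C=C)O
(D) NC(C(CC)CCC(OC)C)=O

[CX3](=O)[OX2H0][#6] describes a carbonyl carbon bonded to an oxygen that is itself bonded to carbon (no H on that O) (an ester).
(A) has a primary amide (-C(=O)NH2) but the carbonyl is bonded to N, not to an O-C linkage.
(B) contains a methyl-ester group (-C(=O)OCH3), which satisfies every atom and bond constraint.
(C) has a carboxylic acid group (-C(=O)OH) but the singly-bonded O carries H (OX2H1, not H0).
(D) has a primary amide (-C(=O)NH2) but the carbonyl is bonded to N, not to an O-C linkage.
So the answer is (B).

B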